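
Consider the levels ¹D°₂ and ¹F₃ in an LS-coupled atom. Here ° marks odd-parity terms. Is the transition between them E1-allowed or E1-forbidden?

Reading off the term symbols: S 0→0, L 2→3, J 2→3, parity odd→even.
ΔJ = 0, ±1 (not J=0↔0): J: 2 → 3, ΔJ = +1 — ok.
ΔL = 0, ±1 (not L=0↔0): L: 2 → 3, ΔL = +1 — ok.
ΔS = 0: S: 0 → 0 — ok.
Parity must change: odd → even — ok.
All four E1 rules are satisfied.

allowed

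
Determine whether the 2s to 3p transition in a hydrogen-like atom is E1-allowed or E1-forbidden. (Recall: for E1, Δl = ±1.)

allowed

Δl = 1 − 0 = +1; the E1 rule Δl = ±1 is ✓.
All E1 selection rules are satisfied.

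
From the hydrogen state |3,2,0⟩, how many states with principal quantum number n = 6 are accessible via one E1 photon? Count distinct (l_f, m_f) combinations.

E1 requires Δl = ±1, so l_f ∈ {1, 3}; with 0 ≤ l_f ≤ n_f−1 = 5, the allowed l_f values are {1, 3}.
For l_f = 1: m_f ∈ {m_i−1, m_i, m_i+1} ∩ [−1, 1] = {-1, 0, 1} → 3 states.
For l_f = 3: m_f ∈ {m_i−1, m_i, m_i+1} ∩ [−3, 3] = {-1, 0, 1} → 3 states.
Total: 6.

6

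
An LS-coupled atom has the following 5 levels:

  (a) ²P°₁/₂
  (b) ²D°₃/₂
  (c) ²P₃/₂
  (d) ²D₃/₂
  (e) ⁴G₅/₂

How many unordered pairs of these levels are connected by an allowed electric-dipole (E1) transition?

(a)–(b): forbidden (parity).
(a)–(c): allowed.
(a)–(d): allowed.
(a)–(e): forbidden (ΔS, ΔL, ΔJ).
(b)–(c): allowed.
(b)–(d): allowed.
(b)–(e): forbidden (ΔS, ΔL).
(c)–(d): forbidden (parity).
(c)–(e): forbidden (parity, ΔS, ΔL).
(d)–(e): forbidden (parity, ΔS, ΔL).
Allowed pairs: 4 of 10.

4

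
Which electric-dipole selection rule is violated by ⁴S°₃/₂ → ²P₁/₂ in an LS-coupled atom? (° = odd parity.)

Parity must change: odd → even — passes.
ΔS = 0: S: 3/2 → 1/2 — fails.
ΔL = 0, ±1 (not L=0↔0): L: 0 → 1, ΔL = +1 — passes.
ΔJ = 0, ±1 (not J=0↔0): J: 3/2 → 1/2, ΔJ = -1 — passes.

the ΔS = 0 rule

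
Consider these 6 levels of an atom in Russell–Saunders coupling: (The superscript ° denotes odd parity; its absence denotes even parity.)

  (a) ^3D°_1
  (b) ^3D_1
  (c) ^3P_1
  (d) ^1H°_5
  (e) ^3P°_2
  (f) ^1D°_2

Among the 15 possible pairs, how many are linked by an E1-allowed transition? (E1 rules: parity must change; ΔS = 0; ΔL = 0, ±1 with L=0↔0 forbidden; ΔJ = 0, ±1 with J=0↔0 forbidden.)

4

(a)–(b): allowed.
(a)–(c): allowed.
(a)–(d): forbidden (parity, ΔS, ΔL, ΔJ).
(a)–(e): forbidden (parity).
(a)–(f): forbidden (parity, ΔS).
(b)–(c): forbidden (parity).
(b)–(d): forbidden (ΔS, ΔL, ΔJ).
(b)–(e): allowed.
(b)–(f): forbidden (ΔS).
(c)–(d): forbidden (ΔS, ΔL, ΔJ).
(c)–(e): allowed.
(c)–(f): forbidden (ΔS).
(d)–(e): forbidden (parity, ΔS, ΔL, ΔJ).
(d)–(f): forbidden (parity, ΔL, ΔJ).
(e)–(f): forbidden (parity, ΔS).
Allowed pairs: 4 of 15.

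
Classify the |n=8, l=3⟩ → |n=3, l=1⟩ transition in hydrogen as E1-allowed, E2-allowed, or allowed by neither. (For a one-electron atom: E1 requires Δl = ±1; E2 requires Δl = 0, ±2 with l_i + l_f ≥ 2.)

Δl = 1 − 3 = -2; l_i + l_f = 4.
E1 (Δl = ±1): not satisfied.
E2 (Δl = 0,±2, l_i+l_f ≥ 2): satisfied.

E2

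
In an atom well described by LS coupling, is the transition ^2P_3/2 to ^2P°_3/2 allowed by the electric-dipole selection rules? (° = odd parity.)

Initial level: S=1/2, L=1, J=3/2, parity even. Final level: S=1/2, L=1, J=3/2, parity odd.
ΔS = 0: S: 1/2 → 1/2 — ok.
ΔL = 0, ±1 (not L=0↔0): L: 1 → 1, ΔL = +0 — ok.
Parity must change: even → odd — ok.
ΔJ = 0, ±1 (not J=0↔0): J: 3/2 → 3/2, ΔJ = +0 — ok.
All four E1 rules are satisfied.

allowed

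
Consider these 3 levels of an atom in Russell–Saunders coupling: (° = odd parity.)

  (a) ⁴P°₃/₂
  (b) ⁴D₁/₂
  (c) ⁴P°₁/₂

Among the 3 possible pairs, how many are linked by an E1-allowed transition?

2

(a)–(b): allowed.
(a)–(c): forbidden (parity).
(b)–(c): allowed.
Allowed pairs: 2 of 3.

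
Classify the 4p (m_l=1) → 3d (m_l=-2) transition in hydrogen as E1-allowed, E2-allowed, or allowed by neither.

Δl = 2 − 1 = +1; l_i + l_f = 3.
Δm_l = -3.
E1 (Δl = ±1, |Δm_l| ≤ 1): not satisfied.
E2 (Δl = 0,±2, l_i+l_f ≥ 2, |Δm_l| ≤ 2): not satisfied.

neither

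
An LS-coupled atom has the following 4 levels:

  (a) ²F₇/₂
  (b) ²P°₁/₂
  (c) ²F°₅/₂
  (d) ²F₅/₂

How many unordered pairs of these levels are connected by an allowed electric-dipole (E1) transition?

2

(a)–(b): forbidden (ΔL, ΔJ).
(a)–(c): allowed.
(a)–(d): forbidden (parity).
(b)–(c): forbidden (parity, ΔL, ΔJ).
(b)–(d): forbidden (ΔL, ΔJ).
(c)–(d): allowed.
Allowed pairs: 2 of 6.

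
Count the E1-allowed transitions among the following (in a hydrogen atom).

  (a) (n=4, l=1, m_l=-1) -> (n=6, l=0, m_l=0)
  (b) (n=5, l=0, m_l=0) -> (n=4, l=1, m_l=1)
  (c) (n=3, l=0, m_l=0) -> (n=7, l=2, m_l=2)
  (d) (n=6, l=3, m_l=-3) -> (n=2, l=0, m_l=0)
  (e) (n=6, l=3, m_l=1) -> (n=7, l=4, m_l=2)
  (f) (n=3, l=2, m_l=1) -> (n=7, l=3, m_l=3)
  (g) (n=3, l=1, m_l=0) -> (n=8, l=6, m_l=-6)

3

(a) allowed
(b) allowed
(c) forbidden — Δl = +2 (E1 requires Δl = ±1); Δm_l = +2 (E1 requires Δm_l = 0, ±1)
(d) forbidden — Δl = -3 (E1 requires Δl = ±1); Δm_l = +3 (E1 requires Δm_l = 0, ±1)
(e) allowed
(f) forbidden — Δm_l = +2 (E1 requires Δm_l = 0, ±1)
(g) forbidden — Δl = +5 (E1 requires Δl = ±1); Δm_l = -6 (E1 requires Δm_l = 0, ±1)
Total allowed: 3 of 7.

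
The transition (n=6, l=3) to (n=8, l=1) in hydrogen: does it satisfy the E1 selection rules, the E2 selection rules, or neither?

E2

Δl = 1 − 3 = -2; l_i + l_f = 4.
E1 (Δl = ±1): not satisfied.
E2 (Δl = 0,±2, l_i+l_f ≥ 2): satisfied.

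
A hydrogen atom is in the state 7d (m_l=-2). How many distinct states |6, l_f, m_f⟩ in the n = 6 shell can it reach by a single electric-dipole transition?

4

E1 requires Δl = ±1, so l_f ∈ {1, 3}; with 0 ≤ l_f ≤ n_f−1 = 5, the allowed l_f values are {1, 3}.
For l_f = 1: m_f ∈ {m_i−1, m_i, m_i+1} ∩ [−1, 1] = {-1} → 1 state.
For l_f = 3: m_f ∈ {m_i−1, m_i, m_i+1} ∩ [−3, 3] = {-3, -2, -1} → 3 states.
Total: 4.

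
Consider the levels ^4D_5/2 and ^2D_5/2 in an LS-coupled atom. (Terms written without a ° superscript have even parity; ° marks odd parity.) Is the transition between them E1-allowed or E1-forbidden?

forbidden

ΔS = 0: S: 3/2 → 1/2 — fails.
ΔL = 0, ±1 (not L=0↔0): L: 2 → 2, ΔL = +0 — ok.
Parity must change: even → even — fails.
ΔJ = 0, ±1 (not J=0↔0): J: 5/2 → 5/2, ΔJ = +0 — ok.
Rule(s) violated: parity, ΔS.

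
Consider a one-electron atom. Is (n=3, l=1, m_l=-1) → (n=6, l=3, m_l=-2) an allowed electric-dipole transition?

forbidden

Initial l = 1, final l = 3, so Δl = +2. E1 requires Δl = ±1: fails.
Δm_l = -2 − (-1) = -1. E1 requires Δm_l = 0, ±1: passes.
The transition is electric-dipole forbidden.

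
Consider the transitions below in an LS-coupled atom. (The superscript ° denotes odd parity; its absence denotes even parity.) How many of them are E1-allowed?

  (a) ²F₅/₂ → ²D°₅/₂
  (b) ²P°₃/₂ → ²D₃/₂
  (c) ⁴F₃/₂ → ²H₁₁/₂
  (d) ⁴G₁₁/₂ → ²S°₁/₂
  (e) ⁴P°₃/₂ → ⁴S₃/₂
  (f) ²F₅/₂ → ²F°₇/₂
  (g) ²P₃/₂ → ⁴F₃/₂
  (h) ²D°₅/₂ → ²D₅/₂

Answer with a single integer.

5

(a) allowed
(b) allowed
(c) forbidden (parity, ΔS, ΔL, ΔJ fail)
(d) forbidden (ΔS, ΔL, ΔJ fail)
(e) allowed
(f) allowed
(g) forbidden (parity, ΔS, ΔL fail)
(h) allowed
Total allowed: 5 of 8.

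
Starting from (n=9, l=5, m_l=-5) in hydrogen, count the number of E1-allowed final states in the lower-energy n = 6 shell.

1

E1 requires Δl = ±1, so l_f ∈ {4, 6}; with 0 ≤ l_f ≤ n_f−1 = 5, the allowed l_f values are {4}.
For l_f = 4: m_f ∈ {m_i−1, m_i, m_i+1} ∩ [−4, 4] = {-4} → 1 state.
Total: 1.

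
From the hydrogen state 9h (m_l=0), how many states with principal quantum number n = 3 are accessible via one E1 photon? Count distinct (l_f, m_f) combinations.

0

E1 requires l_f ∈ {4, 6}, but neither lies in [0, 2], so no final state is reachable.
Total: 0.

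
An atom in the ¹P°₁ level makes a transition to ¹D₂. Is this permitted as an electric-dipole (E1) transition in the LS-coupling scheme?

Reading off the term symbols: S 0→0, L 1→2, J 1→2, parity odd→even.
Parity must change: odd → even — satisfied.
ΔS = 0: S: 0 → 0 — satisfied.
ΔJ = 0, ±1 (not J=0↔0): J: 1 → 2, ΔJ = +1 — satisfied.
ΔL = 0, ±1 (not L=0↔0): L: 1 → 2, ΔL = +1 — satisfied.
All four E1 rules are satisfied.

allowed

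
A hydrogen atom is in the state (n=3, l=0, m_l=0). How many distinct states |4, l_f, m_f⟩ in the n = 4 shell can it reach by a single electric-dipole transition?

3

E1 requires Δl = ±1, so l_f ∈ {-1, 1}; with 0 ≤ l_f ≤ n_f−1 = 3, the allowed l_f values are {1}.
For l_f = 1: m_f ∈ {m_i−1, m_i, m_i+1} ∩ [−1, 1] = {-1, 0, 1} → 3 states.
Total: 3.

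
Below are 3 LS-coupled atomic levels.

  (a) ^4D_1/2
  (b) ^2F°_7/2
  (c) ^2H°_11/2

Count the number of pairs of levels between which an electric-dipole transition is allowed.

(a)–(b): forbidden (ΔS, ΔJ).
(a)–(c): forbidden (ΔS, ΔL, ΔJ).
(b)–(c): forbidden (parity, ΔL, ΔJ).
Allowed pairs: 0 of 3.

0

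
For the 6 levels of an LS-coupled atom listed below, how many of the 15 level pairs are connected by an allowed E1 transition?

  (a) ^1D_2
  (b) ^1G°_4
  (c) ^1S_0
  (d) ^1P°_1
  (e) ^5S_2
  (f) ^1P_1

(a)–(b): forbidden (ΔL, ΔJ).
(a)–(c): forbidden (parity, ΔL, ΔJ).
(a)–(d): allowed.
(a)–(e): forbidden (parity, ΔS, ΔL).
(a)–(f): forbidden (parity).
(b)–(c): forbidden (ΔL, ΔJ).
(b)–(d): forbidden (parity, ΔL, ΔJ).
(b)–(e): forbidden (ΔS, ΔL, ΔJ).
(b)–(f): forbidden (ΔL, ΔJ).
(c)–(d): allowed.
(c)–(e): forbidden (parity, ΔS, ΔL, ΔJ).
(c)–(f): forbidden (parity).
(d)–(e): forbidden (ΔS).
(d)–(f): allowed.
(e)–(f): forbidden (parity, ΔS).
Allowed pairs: 3 of 15.

3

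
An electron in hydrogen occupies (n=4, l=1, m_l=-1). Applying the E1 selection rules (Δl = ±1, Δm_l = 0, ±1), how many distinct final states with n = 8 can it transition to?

E1 requires Δl = ±1, so l_f ∈ {0, 2}; with 0 ≤ l_f ≤ n_f−1 = 7, the allowed l_f values are {0, 2}.
For l_f = 0: m_f ∈ {m_i−1, m_i, m_i+1} ∩ [−0, 0] = {0} → 1 state.
For l_f = 2: m_f ∈ {m_i−1, m_i, m_i+1} ∩ [−2, 2] = {-2, -1, 0} → 3 states.
Total: 4.

4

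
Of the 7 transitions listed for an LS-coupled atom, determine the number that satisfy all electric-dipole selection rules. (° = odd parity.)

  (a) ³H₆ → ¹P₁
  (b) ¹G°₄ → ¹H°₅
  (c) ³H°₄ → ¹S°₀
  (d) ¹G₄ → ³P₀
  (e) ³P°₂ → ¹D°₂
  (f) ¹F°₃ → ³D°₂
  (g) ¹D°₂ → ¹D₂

1

(a) forbidden (parity, ΔS, ΔL, ΔJ fail)
(b) forbidden (parity fails)
(c) forbidden (parity, ΔS, ΔL, ΔJ fail)
(d) forbidden (parity, ΔS, ΔL, ΔJ fail)
(e) forbidden (parity, ΔS fail)
(f) forbidden (parity, ΔS fail)
(g) allowed
Total allowed: 1 of 7.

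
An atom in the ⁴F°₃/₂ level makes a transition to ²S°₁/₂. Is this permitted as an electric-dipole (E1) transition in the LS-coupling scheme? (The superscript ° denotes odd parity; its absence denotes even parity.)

forbidden

Initial level: S=3/2, L=3, J=3/2, parity odd. Final level: S=1/2, L=0, J=1/2, parity odd.
Parity must change: odd → odd — fails.
ΔJ = 0, ±1 (not J=0↔0): J: 3/2 → 1/2, ΔJ = -1 — passes.
ΔL = 0, ±1 (not L=0↔0): L: 3 → 0, ΔL = -3 — fails.
ΔS = 0: S: 3/2 → 1/2 — fails.
Rule(s) violated: parity, ΔS, ΔL.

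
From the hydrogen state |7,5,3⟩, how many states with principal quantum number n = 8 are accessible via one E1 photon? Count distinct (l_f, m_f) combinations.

E1 requires Δl = ±1, so l_f ∈ {4, 6}; with 0 ≤ l_f ≤ n_f−1 = 7, the allowed l_f values are {4, 6}.
For l_f = 4: m_f ∈ {m_i−1, m_i, m_i+1} ∩ [−4, 4] = {2, 3, 4} → 3 states.
For l_f = 6: m_f ∈ {m_i−1, m_i, m_i+1} ∩ [−6, 6] = {2, 3, 4} → 3 states.
Total: 6.

6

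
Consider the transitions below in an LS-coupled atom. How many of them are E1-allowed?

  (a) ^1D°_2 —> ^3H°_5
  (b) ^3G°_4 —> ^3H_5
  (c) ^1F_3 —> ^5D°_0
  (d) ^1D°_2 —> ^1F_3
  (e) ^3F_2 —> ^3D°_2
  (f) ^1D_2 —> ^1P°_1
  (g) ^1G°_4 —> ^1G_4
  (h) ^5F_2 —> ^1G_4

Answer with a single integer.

5

(a) forbidden (parity, ΔS, ΔL, ΔJ fail)
(b) allowed
(c) forbidden (ΔS, ΔJ fail)
(d) allowed
(e) allowed
(f) allowed
(g) allowed
(h) forbidden (parity, ΔS, ΔJ fail)
Total allowed: 5 of 8.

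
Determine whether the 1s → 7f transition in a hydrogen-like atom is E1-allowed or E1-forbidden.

Δl = 3 − 0 = +3; the E1 rule Δl = ±1 is fails.
The transition is electric-dipole forbidden.

forbidden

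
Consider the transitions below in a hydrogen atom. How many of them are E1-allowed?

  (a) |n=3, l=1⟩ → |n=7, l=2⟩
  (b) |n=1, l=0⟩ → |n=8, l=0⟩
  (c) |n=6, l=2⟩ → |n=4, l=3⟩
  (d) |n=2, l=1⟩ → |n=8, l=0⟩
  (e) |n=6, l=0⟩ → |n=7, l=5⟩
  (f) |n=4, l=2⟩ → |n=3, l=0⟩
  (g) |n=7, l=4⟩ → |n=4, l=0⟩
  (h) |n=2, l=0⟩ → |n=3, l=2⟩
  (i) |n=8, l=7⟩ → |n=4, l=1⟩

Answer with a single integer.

3

(a) allowed
(b) forbidden — Δl = +0 (E1 requires Δl = ±1)
(c) allowed
(d) allowed
(e) forbidden — Δl = +5 (E1 requires Δl = ±1)
(f) forbidden — Δl = -2 (E1 requires Δl = ±1)
(g) forbidden — Δl = -4 (E1 requires Δl = ±1)
(h) forbidden — Δl = +2 (E1 requires Δl = ±1)
(i) forbidden — Δl = -6 (E1 requires Δl = ±1)
Total allowed: 3 of 9.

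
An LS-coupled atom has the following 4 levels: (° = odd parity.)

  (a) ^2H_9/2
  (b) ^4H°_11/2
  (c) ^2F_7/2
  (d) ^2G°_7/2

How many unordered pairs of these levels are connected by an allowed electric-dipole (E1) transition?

2

(a)–(b): forbidden (ΔS).
(a)–(c): forbidden (parity, ΔL).
(a)–(d): allowed.
(b)–(c): forbidden (ΔS, ΔL, ΔJ).
(b)–(d): forbidden (parity, ΔS, ΔJ).
(c)–(d): allowed.
Allowed pairs: 2 of 6.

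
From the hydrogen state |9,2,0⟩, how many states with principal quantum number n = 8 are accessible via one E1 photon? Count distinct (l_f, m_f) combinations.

E1 requires Δl = ±1, so l_f ∈ {1, 3}; with 0 ≤ l_f ≤ n_f−1 = 7, the allowed l_f values are {1, 3}.
For l_f = 1: m_f ∈ {m_i−1, m_i, m_i+1} ∩ [−1, 1] = {-1, 0, 1} → 3 states.
For l_f = 3: m_f ∈ {m_i−1, m_i, m_i+1} ∩ [−3, 3] = {-1, 0, 1} → 3 states.
Total: 6.

6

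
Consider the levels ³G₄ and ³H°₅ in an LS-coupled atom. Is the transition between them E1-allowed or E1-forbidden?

Parity must change: even → odd — ok.
ΔL = 0, ±1 (not L=0↔0): L: 4 → 5, ΔL = +1 — ok.
ΔS = 0: S: 1 → 1 — ok.
ΔJ = 0, ±1 (not J=0↔0): J: 4 → 5, ΔJ = +1 — ok.
All four E1 rules are satisfied.

allowed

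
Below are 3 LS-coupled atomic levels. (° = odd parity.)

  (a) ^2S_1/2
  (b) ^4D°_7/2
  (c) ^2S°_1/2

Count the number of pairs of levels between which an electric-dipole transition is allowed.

(a)–(b): forbidden (ΔS, ΔL, ΔJ).
(a)–(c): forbidden (ΔL).
(b)–(c): forbidden (parity, ΔS, ΔL, ΔJ).
Allowed pairs: 0 of 3.

0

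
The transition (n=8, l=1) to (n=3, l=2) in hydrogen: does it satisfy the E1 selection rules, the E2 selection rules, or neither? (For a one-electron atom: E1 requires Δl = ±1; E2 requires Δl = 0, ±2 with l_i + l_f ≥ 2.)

Δl = 2 − 1 = +1; l_i + l_f = 3.
E1 (Δl = ±1): satisfied.
E2 (Δl = 0,±2, l_i+l_f ≥ 2): not satisfied.

E1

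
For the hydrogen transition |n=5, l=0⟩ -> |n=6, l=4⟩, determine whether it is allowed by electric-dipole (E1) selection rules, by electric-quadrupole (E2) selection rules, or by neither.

neither

Δl = 4 − 0 = +4; l_i + l_f = 4.
E1 (Δl = ±1): not satisfied.
E2 (Δl = 0,±2, l_i+l_f ≥ 2): not satisfied.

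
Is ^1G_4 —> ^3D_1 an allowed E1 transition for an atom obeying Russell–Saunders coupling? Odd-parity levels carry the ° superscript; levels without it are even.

forbidden

Parity must change: even → even — violated.
ΔS = 0: S: 0 → 1 — violated.
ΔL = 0, ±1 (not L=0↔0): L: 4 → 2, ΔL = -2 — violated.
ΔJ = 0, ±1 (not J=0↔0): J: 4 → 1, ΔJ = -3 — violated.
Rule(s) violated: parity, ΔS, ΔL, ΔJ.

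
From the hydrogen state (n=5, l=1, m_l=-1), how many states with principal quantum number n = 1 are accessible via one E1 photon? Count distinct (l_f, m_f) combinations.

E1 requires Δl = ±1, so l_f ∈ {0, 2}; with 0 ≤ l_f ≤ n_f−1 = 0, the allowed l_f values are {0}.
For l_f = 0: m_f ∈ {m_i−1, m_i, m_i+1} ∩ [−0, 0] = {0} → 1 state.
Total: 1.

1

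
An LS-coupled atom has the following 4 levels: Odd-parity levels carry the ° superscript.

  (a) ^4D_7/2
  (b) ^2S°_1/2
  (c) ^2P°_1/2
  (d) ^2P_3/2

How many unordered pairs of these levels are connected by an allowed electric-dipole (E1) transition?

2

(a)–(b): forbidden (ΔS, ΔL, ΔJ).
(a)–(c): forbidden (ΔS, ΔJ).
(a)–(d): forbidden (parity, ΔS, ΔJ).
(b)–(c): forbidden (parity).
(b)–(d): allowed.
(c)–(d): allowed.
Allowed pairs: 2 of 6.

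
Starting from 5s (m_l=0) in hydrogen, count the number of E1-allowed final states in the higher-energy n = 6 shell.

3

E1 requires Δl = ±1, so l_f ∈ {-1, 1}; with 0 ≤ l_f ≤ n_f−1 = 5, the allowed l_f values are {1}.
For l_f = 1: m_f ∈ {m_i−1, m_i, m_i+1} ∩ [−1, 1] = {-1, 0, 1} → 3 states.
Total: 3.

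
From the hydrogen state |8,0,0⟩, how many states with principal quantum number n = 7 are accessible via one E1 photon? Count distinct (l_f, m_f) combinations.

E1 requires Δl = ±1, so l_f ∈ {-1, 1}; with 0 ≤ l_f ≤ n_f−1 = 6, the allowed l_f values are {1}.
For l_f = 1: m_f ∈ {m_i−1, m_i, m_i+1} ∩ [−1, 1] = {-1, 0, 1} → 3 states.
Total: 3.

3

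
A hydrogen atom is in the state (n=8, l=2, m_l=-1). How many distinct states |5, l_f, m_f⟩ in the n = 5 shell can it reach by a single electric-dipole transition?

5

E1 requires Δl = ±1, so l_f ∈ {1, 3}; with 0 ≤ l_f ≤ n_f−1 = 4, the allowed l_f values are {1, 3}.
For l_f = 1: m_f ∈ {m_i−1, m_i, m_i+1} ∩ [−1, 1] = {-1, 0} → 2 states.
For l_f = 3: m_f ∈ {m_i−1, m_i, m_i+1} ∩ [−3, 3] = {-2, -1, 0} → 3 states.
Total: 5.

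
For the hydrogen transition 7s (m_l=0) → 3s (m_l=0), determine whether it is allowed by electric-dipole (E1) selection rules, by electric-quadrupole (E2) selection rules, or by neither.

Δl = 0 − 0 = +0; l_i + l_f = 0.
Δm_l = +0.
E1 (Δl = ±1, |Δm_l| ≤ 1): not satisfied.
E2 (Δl = 0,±2, l_i+l_f ≥ 2, |Δm_l| ≤ 2): not satisfied.

neither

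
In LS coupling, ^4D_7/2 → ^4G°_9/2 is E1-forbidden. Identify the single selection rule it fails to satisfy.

Initial level: S=3/2, L=2, J=7/2, parity even. Final level: S=3/2, L=4, J=9/2, parity odd.
ΔL = 0, ±1 (not L=0↔0): L: 2 → 4, ΔL = +2 — violated.
Parity must change: even → odd — satisfied.
ΔS = 0: S: 3/2 → 3/2 — satisfied.
ΔJ = 0, ±1 (not J=0↔0): J: 7/2 → 9/2, ΔJ = +1 — satisfied.

the ΔL = 0, ±1 rule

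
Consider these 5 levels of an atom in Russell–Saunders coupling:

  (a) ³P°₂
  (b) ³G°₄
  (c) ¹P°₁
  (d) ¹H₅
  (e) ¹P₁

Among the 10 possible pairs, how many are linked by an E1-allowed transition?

(a)–(b): forbidden (parity, ΔL, ΔJ).
(a)–(c): forbidden (parity, ΔS).
(a)–(d): forbidden (ΔS, ΔL, ΔJ).
(a)–(e): forbidden (ΔS).
(b)–(c): forbidden (parity, ΔS, ΔL, ΔJ).
(b)–(d): forbidden (ΔS).
(b)–(e): forbidden (ΔS, ΔL, ΔJ).
(c)–(d): forbidden (ΔL, ΔJ).
(c)–(e): allowed.
(d)–(e): forbidden (parity, ΔL, ΔJ).
Allowed pairs: 1 of 10.

1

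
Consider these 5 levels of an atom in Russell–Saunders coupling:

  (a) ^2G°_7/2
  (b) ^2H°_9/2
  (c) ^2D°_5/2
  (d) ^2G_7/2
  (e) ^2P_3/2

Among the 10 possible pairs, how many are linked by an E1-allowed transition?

(a)–(b): forbidden (parity).
(a)–(c): forbidden (parity, ΔL).
(a)–(d): allowed.
(a)–(e): forbidden (ΔL, ΔJ).
(b)–(c): forbidden (parity, ΔL, ΔJ).
(b)–(d): allowed.
(b)–(e): forbidden (ΔL, ΔJ).
(c)–(d): forbidden (ΔL).
(c)–(e): allowed.
(d)–(e): forbidden (parity, ΔL, ΔJ).
Allowed pairs: 3 of 10.

3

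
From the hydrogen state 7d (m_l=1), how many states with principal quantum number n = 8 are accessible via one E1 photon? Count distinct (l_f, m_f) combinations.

E1 requires Δl = ±1, so l_f ∈ {1, 3}; with 0 ≤ l_f ≤ n_f−1 = 7, the allowed l_f values are {1, 3}.
For l_f = 1: m_f ∈ {m_i−1, m_i, m_i+1} ∩ [−1, 1] = {0, 1} → 2 states.
For l_f = 3: m_f ∈ {m_i−1, m_i, m_i+1} ∩ [−3, 3] = {0, 1, 2} → 3 states.
Total: 5.

5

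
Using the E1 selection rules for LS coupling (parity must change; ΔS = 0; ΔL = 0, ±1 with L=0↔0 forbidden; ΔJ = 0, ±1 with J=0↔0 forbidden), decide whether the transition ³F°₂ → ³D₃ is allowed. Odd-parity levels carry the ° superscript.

Parity must change: odd → even — satisfied.
ΔL = 0, ±1 (not L=0↔0): L: 3 → 2, ΔL = -1 — satisfied.
ΔS = 0: S: 1 → 1 — satisfied.
ΔJ = 0, ±1 (not J=0↔0): J: 2 → 3, ΔJ = +1 — satisfied.
All four E1 rules are satisfied.

allowed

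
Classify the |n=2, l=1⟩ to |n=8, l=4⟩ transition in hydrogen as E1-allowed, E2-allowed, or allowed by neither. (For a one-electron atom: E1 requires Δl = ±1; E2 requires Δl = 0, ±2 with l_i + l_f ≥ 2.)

Δl = 4 − 1 = +3; l_i + l_f = 5.
E1 (Δl = ±1): not satisfied.
E2 (Δl = 0,±2, l_i+l_f ≥ 2): not satisfied.

neither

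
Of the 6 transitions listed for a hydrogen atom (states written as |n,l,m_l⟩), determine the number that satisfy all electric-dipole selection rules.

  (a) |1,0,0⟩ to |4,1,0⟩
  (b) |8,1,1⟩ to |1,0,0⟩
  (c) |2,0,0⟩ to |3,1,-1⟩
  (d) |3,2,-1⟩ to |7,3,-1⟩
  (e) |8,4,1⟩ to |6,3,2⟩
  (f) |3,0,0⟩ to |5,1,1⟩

6

(a) allowed
(b) allowed
(c) allowed
(d) allowed
(e) allowed
(f) allowed
Total allowed: 6 of 6.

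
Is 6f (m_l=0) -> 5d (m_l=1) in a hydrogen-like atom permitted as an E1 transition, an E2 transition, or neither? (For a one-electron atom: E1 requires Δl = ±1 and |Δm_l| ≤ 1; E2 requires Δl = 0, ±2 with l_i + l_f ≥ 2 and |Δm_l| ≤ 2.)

Δl = 2 − 3 = -1; l_i + l_f = 5.
Δm_l = +1.
E1 (Δl = ±1, |Δm_l| ≤ 1): satisfied.
E2 (Δl = 0,±2, l_i+l_f ≥ 2, |Δm_l| ≤ 2): not satisfied.

E1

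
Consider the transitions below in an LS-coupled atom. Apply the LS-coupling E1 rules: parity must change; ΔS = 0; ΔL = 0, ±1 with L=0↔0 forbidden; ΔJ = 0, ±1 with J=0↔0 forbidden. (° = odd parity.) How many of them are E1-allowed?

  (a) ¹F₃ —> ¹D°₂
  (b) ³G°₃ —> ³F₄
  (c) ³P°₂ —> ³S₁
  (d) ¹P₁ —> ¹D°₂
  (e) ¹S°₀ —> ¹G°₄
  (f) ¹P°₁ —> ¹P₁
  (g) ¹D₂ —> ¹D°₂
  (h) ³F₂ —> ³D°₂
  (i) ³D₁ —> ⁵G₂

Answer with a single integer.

7

(a) allowed
(b) allowed
(c) allowed
(d) allowed
(e) forbidden (parity, ΔL, ΔJ fail)
(f) allowed
(g) allowed
(h) allowed
(i) forbidden (parity, ΔS, ΔL fail)
Total allowed: 7 of 9.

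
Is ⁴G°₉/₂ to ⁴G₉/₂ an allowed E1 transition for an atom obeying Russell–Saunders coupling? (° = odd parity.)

allowed

Initial level: S=3/2, L=4, J=9/2, parity odd. Final level: S=3/2, L=4, J=9/2, parity even.
ΔJ = 0, ±1 (not J=0↔0): J: 9/2 → 9/2, ΔJ = +0 — satisfied.
Parity must change: odd → even — satisfied.
ΔS = 0: S: 3/2 → 3/2 — satisfied.
ΔL = 0, ±1 (not L=0↔0): L: 4 → 4, ΔL = +0 — satisfied.
All four E1 rules are satisfied.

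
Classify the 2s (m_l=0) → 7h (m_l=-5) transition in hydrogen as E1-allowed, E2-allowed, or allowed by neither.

Δl = 5 − 0 = +5; l_i + l_f = 5.
Δm_l = -5.
E1 (Δl = ±1, |Δm_l| ≤ 1): not satisfied.
E2 (Δl = 0,±2, l_i+l_f ≥ 2, |Δm_l| ≤ 2): not satisfied.

neither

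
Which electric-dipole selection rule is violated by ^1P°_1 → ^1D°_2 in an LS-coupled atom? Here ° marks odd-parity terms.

ΔL = 0, ±1 (not L=0↔0): L: 1 → 2, ΔL = +1 — ✓.
Parity must change: odd → odd — ✗.
ΔJ = 0, ±1 (not J=0↔0): J: 1 → 2, ΔJ = +1 — ✓.
ΔS = 0: S: 0 → 0 — ✓.

parity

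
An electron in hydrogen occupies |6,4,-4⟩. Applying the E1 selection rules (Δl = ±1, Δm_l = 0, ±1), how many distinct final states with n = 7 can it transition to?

4

E1 requires Δl = ±1, so l_f ∈ {3, 5}; with 0 ≤ l_f ≤ n_f−1 = 6, the allowed l_f values are {3, 5}.
For l_f = 3: m_f ∈ {m_i−1, m_i, m_i+1} ∩ [−3, 3] = {-3} → 1 state.
For l_f = 5: m_f ∈ {m_i−1, m_i, m_i+1} ∩ [−5, 5] = {-5, -4, -3} → 3 states.
Total: 4.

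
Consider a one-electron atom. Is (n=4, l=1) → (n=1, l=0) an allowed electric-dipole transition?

l: 1 → 0 (Δl = -1). Δl = ±1 passes.
All E1 selection rules are satisfied.

allowed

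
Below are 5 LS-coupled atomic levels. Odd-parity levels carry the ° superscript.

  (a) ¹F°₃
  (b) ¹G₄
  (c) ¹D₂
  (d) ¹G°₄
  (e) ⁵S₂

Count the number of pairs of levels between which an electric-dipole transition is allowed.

(a)–(b): allowed.
(a)–(c): allowed.
(a)–(d): forbidden (parity).
(a)–(e): forbidden (ΔS, ΔL).
(b)–(c): forbidden (parity, ΔL, ΔJ).
(b)–(d): allowed.
(b)–(e): forbidden (parity, ΔS, ΔL, ΔJ).
(c)–(d): forbidden (ΔL, ΔJ).
(c)–(e): forbidden (parity, ΔS, ΔL).
(d)–(e): forbidden (ΔS, ΔL, ΔJ).
Allowed pairs: 3 of 10.

3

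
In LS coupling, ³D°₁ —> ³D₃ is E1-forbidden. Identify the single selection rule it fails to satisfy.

the ΔJ = 0, ±1 rule

Initial level: S=1, L=2, J=1, parity odd. Final level: S=1, L=2, J=3, parity even.
Parity must change: odd → even — ✓.
ΔS = 0: S: 1 → 1 — ✓.
ΔL = 0, ±1 (not L=0↔0): L: 2 → 2, ΔL = +0 — ✓.
ΔJ = 0, ±1 (not J=0↔0): J: 1 → 3, ΔJ = +2 — ✗.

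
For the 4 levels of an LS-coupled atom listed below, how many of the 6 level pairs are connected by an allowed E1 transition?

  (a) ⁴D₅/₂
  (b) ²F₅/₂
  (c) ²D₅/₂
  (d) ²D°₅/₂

2

(a)–(b): forbidden (parity, ΔS).
(a)–(c): forbidden (parity, ΔS).
(a)–(d): forbidden (ΔS).
(b)–(c): forbidden (parity).
(b)–(d): allowed.
(c)–(d): allowed.
Allowed pairs: 2 of 6.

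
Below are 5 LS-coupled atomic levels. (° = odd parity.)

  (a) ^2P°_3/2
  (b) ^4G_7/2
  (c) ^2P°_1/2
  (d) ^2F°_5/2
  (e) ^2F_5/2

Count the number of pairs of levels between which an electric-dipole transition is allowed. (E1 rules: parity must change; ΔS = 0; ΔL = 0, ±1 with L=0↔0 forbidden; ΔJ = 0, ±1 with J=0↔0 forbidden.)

(a)–(b): forbidden (ΔS, ΔL, ΔJ).
(a)–(c): forbidden (parity).
(a)–(d): forbidden (parity, ΔL).
(a)–(e): forbidden (ΔL).
(b)–(c): forbidden (ΔS, ΔL, ΔJ).
(b)–(d): forbidden (ΔS).
(b)–(e): forbidden (parity, ΔS).
(c)–(d): forbidden (parity, ΔL, ΔJ).
(c)–(e): forbidden (ΔL, ΔJ).
(d)–(e): allowed.
Allowed pairs: 1 of 10.

1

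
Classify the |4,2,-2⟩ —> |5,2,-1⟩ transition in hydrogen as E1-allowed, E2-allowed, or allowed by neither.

E2

Δl = 2 − 2 = +0; l_i + l_f = 4.
Δm_l = +1.
E1 (Δl = ±1, |Δm_l| ≤ 1): not satisfied.
E2 (Δl = 0,±2, l_i+l_f ≥ 2, |Δm_l| ≤ 2): satisfied.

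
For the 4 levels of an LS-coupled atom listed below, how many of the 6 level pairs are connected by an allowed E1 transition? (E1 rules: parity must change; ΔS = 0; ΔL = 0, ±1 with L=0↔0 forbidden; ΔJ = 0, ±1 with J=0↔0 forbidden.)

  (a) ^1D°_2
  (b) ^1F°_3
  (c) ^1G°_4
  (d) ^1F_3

3

(a)–(b): forbidden (parity).
(a)–(c): forbidden (parity, ΔL, ΔJ).
(a)–(d): allowed.
(b)–(c): forbidden (parity).
(b)–(d): allowed.
(c)–(d): allowed.
Allowed pairs: 3 of 6.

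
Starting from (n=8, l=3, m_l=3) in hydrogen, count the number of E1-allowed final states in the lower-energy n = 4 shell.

E1 requires Δl = ±1, so l_f ∈ {2, 4}; with 0 ≤ l_f ≤ n_f−1 = 3, the allowed l_f values are {2}.
For l_f = 2: m_f ∈ {m_i−1, m_i, m_i+1} ∩ [−2, 2] = {2} → 1 state.
Total: 1.

1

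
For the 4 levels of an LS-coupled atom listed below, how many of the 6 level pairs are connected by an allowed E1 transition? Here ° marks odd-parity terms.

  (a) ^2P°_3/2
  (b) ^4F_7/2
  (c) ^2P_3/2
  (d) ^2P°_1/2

2

(a)–(b): forbidden (ΔS, ΔL, ΔJ).
(a)–(c): allowed.
(a)–(d): forbidden (parity).
(b)–(c): forbidden (parity, ΔS, ΔL, ΔJ).
(b)–(d): forbidden (ΔS, ΔL, ΔJ).
(c)–(d): allowed.
Allowed pairs: 2 of 6.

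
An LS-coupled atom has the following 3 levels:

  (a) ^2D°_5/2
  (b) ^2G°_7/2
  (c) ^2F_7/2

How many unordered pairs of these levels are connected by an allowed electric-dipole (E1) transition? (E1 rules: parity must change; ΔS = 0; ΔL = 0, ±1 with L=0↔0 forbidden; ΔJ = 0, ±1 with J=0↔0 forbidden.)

2

(a)–(b): forbidden (parity, ΔL).
(a)–(c): allowed.
(b)–(c): allowed.
Allowed pairs: 2 of 3.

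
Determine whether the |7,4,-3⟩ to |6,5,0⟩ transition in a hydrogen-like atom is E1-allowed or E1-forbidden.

l: 4 → 5 (Δl = +1). Δl = ±1 passes.
Δm_l = 0 − (-3) = +3. E1 requires Δm_l = 0, ±1: fails.
The transition is electric-dipole forbidden.

forbidden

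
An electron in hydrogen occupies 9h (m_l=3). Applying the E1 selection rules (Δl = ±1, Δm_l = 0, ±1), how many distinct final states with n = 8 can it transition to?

6

E1 requires Δl = ±1, so l_f ∈ {4, 6}; with 0 ≤ l_f ≤ n_f−1 = 7, the allowed l_f values are {4, 6}.
For l_f = 4: m_f ∈ {m_i−1, m_i, m_i+1} ∩ [−4, 4] = {2, 3, 4} → 3 states.
For l_f = 6: m_f ∈ {m_i−1, m_i, m_i+1} ∩ [−6, 6] = {2, 3, 4} → 3 states.
Total: 6.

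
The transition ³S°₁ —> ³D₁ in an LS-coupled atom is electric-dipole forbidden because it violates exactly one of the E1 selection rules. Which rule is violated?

the ΔL = 0, ±1 rule

Parity must change: odd → even — satisfied.
ΔS = 0: S: 1 → 1 — satisfied.
ΔL = 0, ±1 (not L=0↔0): L: 0 → 2, ΔL = +2 — violated.
ΔJ = 0, ±1 (not J=0↔0): J: 1 → 1, ΔJ = +0 — satisfied.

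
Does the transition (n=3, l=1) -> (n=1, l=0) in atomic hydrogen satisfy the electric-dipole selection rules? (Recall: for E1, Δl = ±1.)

allowed

l: 1 → 0 (Δl = -1). Δl = ±1 passes.
All E1 selection rules are satisfied.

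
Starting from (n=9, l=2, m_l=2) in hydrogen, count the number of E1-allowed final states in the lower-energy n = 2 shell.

E1 requires Δl = ±1, so l_f ∈ {1, 3}; with 0 ≤ l_f ≤ n_f−1 = 1, the allowed l_f values are {1}.
For l_f = 1: m_f ∈ {m_i−1, m_i, m_i+1} ∩ [−1, 1] = {1} → 1 state.
Total: 1.

1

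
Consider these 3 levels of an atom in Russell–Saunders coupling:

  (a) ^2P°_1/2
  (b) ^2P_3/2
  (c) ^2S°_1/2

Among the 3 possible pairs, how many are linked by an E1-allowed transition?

(a)–(b): allowed.
(a)–(c): forbidden (parity).
(b)–(c): allowed.
Allowed pairs: 2 of 3.

2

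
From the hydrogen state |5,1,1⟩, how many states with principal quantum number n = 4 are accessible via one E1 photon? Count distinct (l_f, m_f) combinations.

E1 requires Δl = ±1, so l_f ∈ {0, 2}; with 0 ≤ l_f ≤ n_f−1 = 3, the allowed l_f values are {0, 2}.
For l_f = 0: m_f ∈ {m_i−1, m_i, m_i+1} ∩ [−0, 0] = {0} → 1 state.
For l_f = 2: m_f ∈ {m_i−1, m_i, m_i+1} ∩ [−2, 2] = {0, 1, 2} → 3 states.
Total: 4.

4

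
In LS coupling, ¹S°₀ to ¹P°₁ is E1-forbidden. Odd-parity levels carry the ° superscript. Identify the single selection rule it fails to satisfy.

parity

Initial level: S=0, L=0, J=0, parity odd. Final level: S=0, L=1, J=1, parity odd.
Parity must change: odd → odd — ✗.
ΔS = 0: S: 0 → 0 — ✓.
ΔL = 0, ±1 (not L=0↔0): L: 0 → 1, ΔL = +1 — ✓.
ΔJ = 0, ±1 (not J=0↔0): J: 0 → 1, ΔJ = +1 — ✓.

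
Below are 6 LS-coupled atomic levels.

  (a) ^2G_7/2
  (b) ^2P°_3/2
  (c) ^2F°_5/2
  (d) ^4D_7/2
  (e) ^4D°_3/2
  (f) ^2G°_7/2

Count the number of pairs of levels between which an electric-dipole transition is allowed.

2

(a)–(b): forbidden (ΔL, ΔJ).
(a)–(c): allowed.
(a)–(d): forbidden (parity, ΔS, ΔL).
(a)–(e): forbidden (ΔS, ΔL, ΔJ).
(a)–(f): allowed.
(b)–(c): forbidden (parity, ΔL).
(b)–(d): forbidden (ΔS, ΔJ).
(b)–(e): forbidden (parity, ΔS).
(b)–(f): forbidden (parity, ΔL, ΔJ).
(c)–(d): forbidden (ΔS).
(c)–(e): forbidden (parity, ΔS).
(c)–(f): forbidden (parity).
(d)–(e): forbidden (ΔJ).
(d)–(f): forbidden (ΔS, ΔL).
(e)–(f): forbidden (parity, ΔS, ΔL, ΔJ).
Allowed pairs: 2 of 15.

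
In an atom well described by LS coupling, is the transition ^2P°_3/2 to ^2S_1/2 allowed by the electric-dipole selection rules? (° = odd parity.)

allowed

ΔJ = 0, ±1 (not J=0↔0): J: 3/2 → 1/2, ΔJ = -1 — ok.
ΔL = 0, ±1 (not L=0↔0): L: 1 → 0, ΔL = -1 — ok.
Parity must change: odd → even — ok.
ΔS = 0: S: 1/2 → 1/2 — ok.
All four E1 rules are satisfied.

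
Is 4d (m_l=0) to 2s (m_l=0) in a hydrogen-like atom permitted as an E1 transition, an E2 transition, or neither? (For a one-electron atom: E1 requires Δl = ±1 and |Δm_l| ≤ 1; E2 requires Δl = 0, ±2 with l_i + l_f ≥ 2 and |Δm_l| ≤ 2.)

Δl = 0 − 2 = -2; l_i + l_f = 2.
Δm_l = +0.
E1 (Δl = ±1, |Δm_l| ≤ 1): not satisfied.
E2 (Δl = 0,±2, l_i+l_f ≥ 2, |Δm_l| ≤ 2): satisfied.

E2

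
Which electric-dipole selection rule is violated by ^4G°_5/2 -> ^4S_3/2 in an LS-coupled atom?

the ΔL = 0, ±1 rule

Reading off the term symbols: S 3/2→3/2, L 4→0, J 5/2→3/2, parity odd→even.
ΔS = 0: S: 3/2 → 3/2 — satisfied.
ΔL = 0, ±1 (not L=0↔0): L: 4 → 0, ΔL = -4 — violated.
ΔJ = 0, ±1 (not J=0↔0): J: 5/2 → 3/2, ΔJ = -1 — satisfied.
Parity must change: odd → even — satisfied.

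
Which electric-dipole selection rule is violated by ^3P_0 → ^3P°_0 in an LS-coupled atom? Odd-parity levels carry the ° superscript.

Initial level: S=1, L=1, J=0, parity even. Final level: S=1, L=1, J=0, parity odd.
ΔL = 0, ±1 (not L=0↔0): L: 1 → 1, ΔL = +0 — passes.
ΔS = 0: S: 1 → 1 — passes.
Parity must change: even → odd — passes.
ΔJ = 0, ±1 (not J=0↔0): J: 0 → 0, ΔJ = +0 — fails.

the J=0 ↔ J=0 exclusion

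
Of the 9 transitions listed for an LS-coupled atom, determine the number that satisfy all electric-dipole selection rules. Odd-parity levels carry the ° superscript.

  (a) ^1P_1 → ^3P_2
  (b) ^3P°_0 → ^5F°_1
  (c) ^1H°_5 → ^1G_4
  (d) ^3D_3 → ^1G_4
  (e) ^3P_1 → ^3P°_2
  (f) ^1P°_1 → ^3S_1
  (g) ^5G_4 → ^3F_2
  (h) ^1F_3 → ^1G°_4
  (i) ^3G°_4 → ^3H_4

(a) forbidden (parity, ΔS fail)
(b) forbidden (parity, ΔS, ΔL fail)
(c) allowed
(d) forbidden (parity, ΔS, ΔL fail)
(e) allowed
(f) forbidden (ΔS fails)
(g) forbidden (parity, ΔS, ΔJ fail)
(h) allowed
(i) allowed
Total allowed: 4 of 9.

4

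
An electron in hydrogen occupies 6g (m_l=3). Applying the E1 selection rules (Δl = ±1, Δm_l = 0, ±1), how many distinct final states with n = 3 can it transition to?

0

E1 requires l_f ∈ {3, 5}, but neither lies in [0, 2], so no final state is reachable.
Total: 0.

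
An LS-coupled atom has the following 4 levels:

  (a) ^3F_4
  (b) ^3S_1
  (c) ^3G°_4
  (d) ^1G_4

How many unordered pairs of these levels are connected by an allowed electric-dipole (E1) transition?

(a)–(b): forbidden (parity, ΔL, ΔJ).
(a)–(c): allowed.
(a)–(d): forbidden (parity, ΔS).
(b)–(c): forbidden (ΔL, ΔJ).
(b)–(d): forbidden (parity, ΔS, ΔL, ΔJ).
(c)–(d): forbidden (ΔS).
Allowed pairs: 1 of 6.

1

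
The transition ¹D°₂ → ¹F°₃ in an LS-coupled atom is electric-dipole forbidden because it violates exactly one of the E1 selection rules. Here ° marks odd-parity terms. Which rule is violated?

parity

Parity must change: odd → odd — fails.
ΔS = 0: S: 0 → 0 — passes.
ΔL = 0, ±1 (not L=0↔0): L: 2 → 3, ΔL = +1 — passes.
ΔJ = 0, ±1 (not J=0↔0): J: 2 → 3, ΔJ = +1 — passes.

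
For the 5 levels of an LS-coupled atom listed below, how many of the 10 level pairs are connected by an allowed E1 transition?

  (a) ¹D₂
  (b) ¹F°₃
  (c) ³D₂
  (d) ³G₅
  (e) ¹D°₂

(a)–(b): allowed.
(a)–(c): forbidden (parity, ΔS).
(a)–(d): forbidden (parity, ΔS, ΔL, ΔJ).
(a)–(e): allowed.
(b)–(c): forbidden (ΔS).
(b)–(d): forbidden (ΔS, ΔJ).
(b)–(e): forbidden (parity).
(c)–(d): forbidden (parity, ΔL, ΔJ).
(c)–(e): forbidden (ΔS).
(d)–(e): forbidden (ΔS, ΔL, ΔJ).
Allowed pairs: 2 of 10.

2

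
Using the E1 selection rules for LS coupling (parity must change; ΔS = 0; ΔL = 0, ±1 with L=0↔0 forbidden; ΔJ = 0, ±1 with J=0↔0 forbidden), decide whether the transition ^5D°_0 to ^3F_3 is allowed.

Parity must change: odd → even — ok.
ΔS = 0: S: 2 → 1 — fails.
ΔL = 0, ±1 (not L=0↔0): L: 2 → 3, ΔL = +1 — ok.
ΔJ = 0, ±1 (not J=0↔0): J: 0 → 3, ΔJ = +3 — fails.
Rule(s) violated: ΔS, ΔJ.

forbidden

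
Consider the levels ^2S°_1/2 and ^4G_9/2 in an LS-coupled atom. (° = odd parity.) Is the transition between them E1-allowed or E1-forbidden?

Reading off the term symbols: S 1/2→3/2, L 0→4, J 1/2→9/2, parity odd→even.
Parity must change: odd → even — ok.
ΔS = 0: S: 1/2 → 3/2 — fails.
ΔL = 0, ±1 (not L=0↔0): L: 0 → 4, ΔL = +4 — fails.
ΔJ = 0, ±1 (not J=0↔0): J: 1/2 → 9/2, ΔJ = +4 — fails.
Rule(s) violated: ΔS, ΔL, ΔJ.

forbidden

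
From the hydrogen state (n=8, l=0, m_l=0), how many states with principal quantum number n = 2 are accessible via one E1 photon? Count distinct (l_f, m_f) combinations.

E1 requires Δl = ±1, so l_f ∈ {-1, 1}; with 0 ≤ l_f ≤ n_f−1 = 1, the allowed l_f values are {1}.
For l_f = 1: m_f ∈ {m_i−1, m_i, m_i+1} ∩ [−1, 1] = {-1, 0, 1} → 3 states.
Total: 3.

3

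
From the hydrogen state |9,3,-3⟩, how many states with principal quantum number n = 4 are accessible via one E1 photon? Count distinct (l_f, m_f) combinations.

1

E1 requires Δl = ±1, so l_f ∈ {2, 4}; with 0 ≤ l_f ≤ n_f−1 = 3, the allowed l_f values are {2}.
For l_f = 2: m_f ∈ {m_i−1, m_i, m_i+1} ∩ [−2, 2] = {-2} → 1 state.
Total: 1.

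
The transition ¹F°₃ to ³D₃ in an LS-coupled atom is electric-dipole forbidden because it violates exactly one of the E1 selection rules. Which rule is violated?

Parity must change: odd → even — passes.
ΔS = 0: S: 0 → 1 — fails.
ΔL = 0, ±1 (not L=0↔0): L: 3 → 2, ΔL = -1 — passes.
ΔJ = 0, ±1 (not J=0↔0): J: 3 → 3, ΔJ = +0 — passes.

the ΔS = 0 rule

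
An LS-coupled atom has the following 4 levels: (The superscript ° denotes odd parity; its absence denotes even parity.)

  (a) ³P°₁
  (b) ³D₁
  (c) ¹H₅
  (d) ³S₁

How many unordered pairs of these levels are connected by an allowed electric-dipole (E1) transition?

(a)–(b): allowed.
(a)–(c): forbidden (ΔS, ΔL, ΔJ).
(a)–(d): allowed.
(b)–(c): forbidden (parity, ΔS, ΔL, ΔJ).
(b)–(d): forbidden (parity, ΔL).
(c)–(d): forbidden (parity, ΔS, ΔL, ΔJ).
Allowed pairs: 2 of 6.

2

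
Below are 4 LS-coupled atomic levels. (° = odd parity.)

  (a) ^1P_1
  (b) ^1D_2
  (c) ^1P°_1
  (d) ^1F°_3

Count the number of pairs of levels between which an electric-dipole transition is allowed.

(a)–(b): forbidden (parity).
(a)–(c): allowed.
(a)–(d): forbidden (ΔL, ΔJ).
(b)–(c): allowed.
(b)–(d): allowed.
(c)–(d): forbidden (parity, ΔL, ΔJ).
Allowed pairs: 3 of 6.

3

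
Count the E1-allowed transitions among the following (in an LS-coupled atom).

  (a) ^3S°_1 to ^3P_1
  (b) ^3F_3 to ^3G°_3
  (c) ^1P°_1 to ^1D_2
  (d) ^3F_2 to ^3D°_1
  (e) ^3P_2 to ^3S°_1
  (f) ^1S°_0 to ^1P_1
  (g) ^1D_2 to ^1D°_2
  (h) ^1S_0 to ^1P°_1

(a) allowed
(b) allowed
(c) allowed
(d) allowed
(e) allowed
(f) allowed
(g) allowed
(h) allowed
Total allowed: 8 of 8.

8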